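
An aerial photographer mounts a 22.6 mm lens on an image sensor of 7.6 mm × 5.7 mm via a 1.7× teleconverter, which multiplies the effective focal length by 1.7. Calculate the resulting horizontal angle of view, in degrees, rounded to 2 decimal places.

Effective focal length f = 22.6 × 1.7 = 38.42 mm.
α = 2·arctan(7.6 / (2 × 38.42)) = 2·arctan(0.09891) ≈ 11.2971°.

11.30°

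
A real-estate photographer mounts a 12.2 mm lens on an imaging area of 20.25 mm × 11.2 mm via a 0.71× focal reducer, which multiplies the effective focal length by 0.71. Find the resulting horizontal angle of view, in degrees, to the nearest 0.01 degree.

98.91°

Effective focal length f = 12.2 × 0.71 = 8.662 mm.
α = 2·arctan(20.25 / (2 × 8.662)) = 2·arctan(1.16890) ≈ 98.9056°.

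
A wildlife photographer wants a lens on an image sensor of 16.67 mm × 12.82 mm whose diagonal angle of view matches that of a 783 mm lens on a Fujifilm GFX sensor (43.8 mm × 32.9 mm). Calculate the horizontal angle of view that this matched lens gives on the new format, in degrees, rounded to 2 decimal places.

Sensor diagonal = √(43.8² + 32.9²) = √3000.8500 ≈ 54.7800 mm.
Sensor diagonal = √(16.67² + 12.82²) = √442.2413 ≈ 21.0295 mm.
Equal diagonal AOV ⇒ f₂ = f₁ · 21.0295/54.7800 = 783 × 0.38389 ≈ 300.5864 mm.
Horizontal AOV on the new format = 2·arctan(16.67 / (2 × 300.5864)) = 2·arctan(0.02773) ≈ 3.1767°.

3.18°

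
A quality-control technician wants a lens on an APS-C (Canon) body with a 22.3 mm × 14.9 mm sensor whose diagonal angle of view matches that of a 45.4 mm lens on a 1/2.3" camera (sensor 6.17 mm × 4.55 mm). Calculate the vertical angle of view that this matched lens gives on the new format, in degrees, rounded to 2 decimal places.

5.37°

Sensor diagonal = √(6.17² + 4.55²) = √58.7714 ≈ 7.6663 mm.
Sensor diagonal = √(22.3² + 14.9²) = √719.3000 ≈ 26.8198 mm.
Equal diagonal AOV ⇒ f₂ = f₁ · 26.8198/7.6663 = 45.4 × 3.49842 ≈ 158.8283 mm.
Vertical AOV on the new format = 2·arctan(14.9 / (2 × 158.8283)) = 2·arctan(0.04691) ≈ 5.3711°.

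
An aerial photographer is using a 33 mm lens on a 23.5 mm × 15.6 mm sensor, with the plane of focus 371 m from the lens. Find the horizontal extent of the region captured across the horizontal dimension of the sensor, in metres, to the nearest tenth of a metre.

264.2 m

dₒ: 371 m = 371000 mm.
Similar triangles through the lens centre give W/dₒ = w/dᵢ; with 1/f = 1/dₒ + 1/dᵢ this gives W = w·(dₒ − f)/f.
W = 23.5 mm × (371000 − 33) / 33 = 23.5 × 11241.4242 ≈ 264173.470 mm = 264.173 m.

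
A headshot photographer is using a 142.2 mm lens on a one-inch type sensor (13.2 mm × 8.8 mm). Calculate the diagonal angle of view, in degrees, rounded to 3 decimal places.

Sensor diagonal = √(13.2² + 8.8²) = √251.6800 ≈ 15.8644 mm.
Angle of view α = 2·arctan(d/2f) with d = 15.8644 mm and f = 142.2 mm.
d/2f = 0.05578; arctan(0.05578) ≈ 3.1928°, so α ≈ 6.3855°.

6.386°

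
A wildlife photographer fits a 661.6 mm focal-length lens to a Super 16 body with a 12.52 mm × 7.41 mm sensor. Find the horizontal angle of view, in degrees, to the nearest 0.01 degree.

Angle of view α = 2·arctan(w/2f) with w = 12.52 mm and f = 661.6 mm.
w/2f = 0.00946; arctan(0.00946) ≈ 0.5421°, so α ≈ 1.0842°.

1.08°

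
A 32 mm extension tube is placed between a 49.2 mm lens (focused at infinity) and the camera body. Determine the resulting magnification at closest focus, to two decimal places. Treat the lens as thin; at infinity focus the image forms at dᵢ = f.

0.65×

The tube moves the image plane from f to f + e, so dᵢ = 49.2 + 32 = 81.2 mm. Focus is achieved when 1/f = 1/dₒ + 1/dᵢ, giving dₒ = 1/(1/f − 1/(f+e)).
Magnification m = dᵢ/dₒ = (f+e)·(1/f − 1/(f+e)) = e/f = 32/49.2 ≈ 0.6504.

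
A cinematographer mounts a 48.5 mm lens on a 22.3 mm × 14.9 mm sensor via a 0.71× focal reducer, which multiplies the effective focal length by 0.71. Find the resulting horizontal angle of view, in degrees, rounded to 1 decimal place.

35.9°

Effective focal length f = 48.5 × 0.71 = 34.435 mm.
α = 2·arctan(22.3 / (2 × 34.435)) = 2·arctan(0.32380) ≈ 35.8837°.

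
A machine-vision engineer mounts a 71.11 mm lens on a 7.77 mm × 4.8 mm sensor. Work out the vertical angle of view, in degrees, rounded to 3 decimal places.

3.866°

Angle of view α = 2·arctan(h/2f) with h = 4.8 mm and f = 71.11 mm.
h/2f = 0.03375; arctan(0.03375) ≈ 1.9330°, so α ≈ 3.8661°.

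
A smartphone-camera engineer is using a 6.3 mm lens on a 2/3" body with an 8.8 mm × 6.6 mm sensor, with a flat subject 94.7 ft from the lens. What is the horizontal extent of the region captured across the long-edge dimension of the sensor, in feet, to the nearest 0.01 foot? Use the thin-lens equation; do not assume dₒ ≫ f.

dₒ: 94.7 ft × 304.8 mm/ft = 28864.56 mm.
Similar triangles through the lens centre give W/dₒ = w/dᵢ; with 1/f = 1/dₒ + 1/dᵢ this gives W = w·(dₒ − f)/f.
W = 8.8 mm × (28864.6 − 6.3) / 6.3 = 8.8 × 4580.6760 ≈ 40309.949 mm = 40309.949/304.8 ft = 132.25 ft.

132.25 ft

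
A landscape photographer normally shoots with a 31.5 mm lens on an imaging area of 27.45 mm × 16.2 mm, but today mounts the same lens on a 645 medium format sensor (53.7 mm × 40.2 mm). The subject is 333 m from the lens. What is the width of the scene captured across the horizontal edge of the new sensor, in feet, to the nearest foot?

The focal length stays 31.5 mm; the relevant sensor dimension is now w = 53.7 mm. Object distance dₒ = 333 m = 333000 mm.
Thin-lens field width W = w·(dₒ − f)/f = 53.7 × (333000 − 31.5)/31.5 ≈ 567632.014 mm = 567632.014/304.8 ft = 1862.31 ft.

1862 ft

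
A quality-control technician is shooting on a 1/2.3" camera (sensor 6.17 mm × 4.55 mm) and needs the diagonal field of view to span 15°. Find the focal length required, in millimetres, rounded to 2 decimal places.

Sensor diagonal = √(6.17² + 4.55²) = √58.7714 ≈ 7.6663 mm.
From α = 2·arctan(d/2f) we get f = d / (2·tan(α/2)).
With d = 7.6663 mm and α/2 = 7.5°, tan(α/2) ≈ 0.13165, so f ≈ 7.6663 / 0.26330 ≈ 29.1155 mm.

29.12 mm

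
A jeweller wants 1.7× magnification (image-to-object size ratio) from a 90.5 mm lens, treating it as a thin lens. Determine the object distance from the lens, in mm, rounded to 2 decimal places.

With m = dᵢ/dₒ and 1/f = 1/dₒ + 1/dᵢ, substituting dᵢ = m·dₒ gives 1/f = (1 + 1/m)/dₒ, hence dₒ = f·(1 + 1/m).
dₒ = 90.5 × (1 + 1/1.7) = 90.5 × 1.58824 ≈ 143.735 mm.

143.74 mm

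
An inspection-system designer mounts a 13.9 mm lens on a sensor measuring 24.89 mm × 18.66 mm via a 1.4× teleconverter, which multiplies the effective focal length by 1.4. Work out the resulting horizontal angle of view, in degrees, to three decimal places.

Effective focal length f = 13.9 × 1.4 = 19.46 mm.
α = 2·arctan(24.89 / (2 × 19.46)) = 2·arctan(0.63952) ≈ 65.1992°.

65.199°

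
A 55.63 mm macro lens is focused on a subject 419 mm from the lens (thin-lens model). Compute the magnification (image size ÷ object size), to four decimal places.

Thin lens: 1/f = 1/dₒ + 1/dᵢ → 1/dᵢ = 1/55.63 − 1/419 = 0.0155893 mm⁻¹, so dᵢ ≈ 64.1467 mm.
Magnification m = dᵢ/dₒ = 64.1467/419 ≈ 0.15309.

0.1531×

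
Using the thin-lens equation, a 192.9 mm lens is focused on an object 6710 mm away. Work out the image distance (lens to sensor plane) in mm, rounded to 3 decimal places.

198.610 mm

1/dᵢ = 1/f − 1/dₒ = 1/192.9 − 1/6710 = 0.0050350 mm⁻¹.
dᵢ = 1/0.0050350 ≈ 198.6097 mm.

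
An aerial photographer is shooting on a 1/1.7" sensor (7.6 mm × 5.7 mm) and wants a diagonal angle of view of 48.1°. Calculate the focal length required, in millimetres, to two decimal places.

Sensor diagonal = √(7.6² + 5.7²) = √90.2500 ≈ 9.5000 mm.
From α = 2·arctan(d/2f) we get f = d / (2·tan(α/2)).
With d = 9.5000 mm and α/2 = 24.05°, tan(α/2) ≈ 0.44627, so f ≈ 9.5000 / 0.89255 ≈ 10.6437 mm.

10.64 mm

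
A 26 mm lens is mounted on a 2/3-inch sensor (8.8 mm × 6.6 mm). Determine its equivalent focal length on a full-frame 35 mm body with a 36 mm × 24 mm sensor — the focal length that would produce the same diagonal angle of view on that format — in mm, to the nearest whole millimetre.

102 mm

Sensor diagonal = √(8.8² + 6.6²) = √121.0000 ≈ 11.0000 mm.
Sensor diagonal = √(36² + 24²) = √1872.0000 ≈ 43.2666 mm.
Equal angle of view means equal diagonal/f ratio, so f₂ = f₁ · (diagonal₂/diagonal₁) = 26 × 43.2666/11.0000.
f₂ = 26 × 3.93333 ≈ 102.267 mm.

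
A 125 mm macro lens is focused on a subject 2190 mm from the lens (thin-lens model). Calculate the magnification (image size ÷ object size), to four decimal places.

Thin lens: 1/f = 1/dₒ + 1/dᵢ → 1/dᵢ = 1/125 − 1/2190 = 0.0075434 mm⁻¹, so dᵢ ≈ 132.5666 mm.
Magnification m = dᵢ/dₒ = 132.5666/2190 ≈ 0.06053.

0.0605×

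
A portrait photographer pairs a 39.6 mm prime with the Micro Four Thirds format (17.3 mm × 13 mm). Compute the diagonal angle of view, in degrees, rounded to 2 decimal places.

30.56°

Sensor diagonal = √(17.3² + 13²) = √468.2900 ≈ 21.6400 mm.
Angle of view α = 2·arctan(d/2f) with d = 21.6400 mm and f = 39.6 mm.
d/2f = 0.27323; arctan(0.27323) ≈ 15.2821°, so α ≈ 30.5641°.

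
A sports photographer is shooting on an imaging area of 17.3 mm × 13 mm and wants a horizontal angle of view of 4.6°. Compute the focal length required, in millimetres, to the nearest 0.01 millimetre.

From α = 2·arctan(w/2f) we get f = w / (2·tan(α/2)).
With w = 17.3 mm and α/2 = 2.3°, tan(α/2) ≈ 0.04016, so f ≈ 17.3 / 0.08033 ≈ 215.3662 mm.

215.37 mm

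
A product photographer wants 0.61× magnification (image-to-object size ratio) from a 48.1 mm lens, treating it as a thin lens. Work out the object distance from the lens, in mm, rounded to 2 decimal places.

With m = dᵢ/dₒ and 1/f = 1/dₒ + 1/dᵢ, substituting dᵢ = m·dₒ gives 1/f = (1 + 1/m)/dₒ, hence dₒ = f·(1 + 1/m).
dₒ = 48.1 × (1 + 1/0.61) = 48.1 × 2.63934 ≈ 126.952 mm.

126.95 mm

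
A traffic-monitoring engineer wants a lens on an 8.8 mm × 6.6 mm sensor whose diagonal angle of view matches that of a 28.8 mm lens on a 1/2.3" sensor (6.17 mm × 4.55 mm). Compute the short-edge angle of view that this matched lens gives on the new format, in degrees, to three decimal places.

Sensor diagonal = √(6.17² + 4.55²) = √58.7714 ≈ 7.6663 mm.
Sensor diagonal = √(8.8² + 6.6²) = √121.0000 ≈ 11.0000 mm.
Equal diagonal AOV ⇒ f₂ = f₁ · 11.0000/7.6663 = 28.8 × 1.43486 ≈ 41.3240 mm.
Short-edge AOV on the new format = 2·arctan(6.6 / (2 × 41.3240)) = 2·arctan(0.07986) ≈ 9.1315°.

9.132°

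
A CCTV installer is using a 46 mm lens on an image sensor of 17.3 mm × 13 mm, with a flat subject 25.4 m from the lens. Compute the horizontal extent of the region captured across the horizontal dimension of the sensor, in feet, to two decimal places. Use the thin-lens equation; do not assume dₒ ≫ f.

31.28 ft

dₒ: 25.4 m = 25400 mm.
Similar triangles through the lens centre give W/dₒ = w/dᵢ; with 1/f = 1/dₒ + 1/dᵢ this gives W = w·(dₒ − f)/f.
W = 17.3 mm × (25400 − 46) / 46 = 17.3 × 551.1739 ≈ 9535.309 mm = 9535.309/304.8 ft = 31.2838 ft.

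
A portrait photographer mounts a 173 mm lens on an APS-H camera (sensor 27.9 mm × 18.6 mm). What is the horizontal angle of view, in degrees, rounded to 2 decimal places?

9.22°

Angle of view α = 2·arctan(w/2f) with w = 27.9 mm and f = 173 mm.
w/2f = 0.08064; arctan(0.08064) ≈ 4.6101°, so α ≈ 9.2202°.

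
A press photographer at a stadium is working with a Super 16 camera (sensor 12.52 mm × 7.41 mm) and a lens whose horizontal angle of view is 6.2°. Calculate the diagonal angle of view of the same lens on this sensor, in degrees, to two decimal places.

7.20°

From the horizontal AOV: f = 12.52 / (2·tan(3.1°)) = 12.52 / 0.10832 ≈ 115.5876 mm.
Sensor diagonal = √(12.52² + 7.41²) = √211.6585 ≈ 14.5485 mm.
Diagonal AOV = 2·arctan(14.5485 / (2 × 115.5876)) = 2·arctan(0.06293) ≈ 7.2021°.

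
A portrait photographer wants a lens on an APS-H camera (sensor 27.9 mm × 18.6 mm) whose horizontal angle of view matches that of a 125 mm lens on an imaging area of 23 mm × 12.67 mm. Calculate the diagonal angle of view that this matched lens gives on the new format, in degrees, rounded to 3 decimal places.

Equal horizontal AOV ⇒ f₂ = f₁ · 27.9/23 = 125 × 1.21304 ≈ 151.6304 mm.
Sensor diagonal = √(27.9² + 18.6²) = √1124.3700 ≈ 33.5316 mm.
Diagonal AOV on the new format = 2·arctan(33.5316 / (2 × 151.6304)) = 2·arctan(0.11057) ≈ 12.6192°.

12.619°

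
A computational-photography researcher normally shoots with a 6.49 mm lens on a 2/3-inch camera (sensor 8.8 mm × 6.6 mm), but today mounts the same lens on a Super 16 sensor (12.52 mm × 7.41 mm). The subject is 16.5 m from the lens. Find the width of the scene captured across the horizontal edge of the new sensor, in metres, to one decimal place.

31.8 m

The focal length stays 6.49 mm; the relevant sensor dimension is now w = 12.52 mm. Object distance dₒ = 16.5 m = 16500 mm.
Thin-lens field width W = w·(dₒ − f)/f = 12.52 × (16500 − 6.49)/6.49 ≈ 31817.988 mm = 31.818 m.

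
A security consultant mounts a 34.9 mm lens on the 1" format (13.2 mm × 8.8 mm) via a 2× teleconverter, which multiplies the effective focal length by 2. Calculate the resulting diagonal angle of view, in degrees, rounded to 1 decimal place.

Effective focal length f = 34.9 × 2 = 69.8 mm.
Sensor diagonal = √(13.2² + 8.8²) = √251.6800 ≈ 15.8644 mm.
α = 2·arctan(15.864 / (2 × 69.8)) = 2·arctan(0.11364) ≈ 12.9668°.

13.0°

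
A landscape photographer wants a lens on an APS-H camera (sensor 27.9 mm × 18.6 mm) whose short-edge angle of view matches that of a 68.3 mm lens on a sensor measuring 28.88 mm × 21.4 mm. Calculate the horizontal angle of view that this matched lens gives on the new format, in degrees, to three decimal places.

Equal short-edge AOV ⇒ f₂ = f₁ · 18.6/21.4 = 68.3 × 0.86916 ≈ 59.3636 mm.
Horizontal AOV on the new format = 2·arctan(27.9 / (2 × 59.3636)) = 2·arctan(0.23499) ≈ 26.4483°.

26.448°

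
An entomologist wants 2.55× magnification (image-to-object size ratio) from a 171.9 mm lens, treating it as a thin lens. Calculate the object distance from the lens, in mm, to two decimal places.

239.31 mm

With m = dᵢ/dₒ and 1/f = 1/dₒ + 1/dᵢ, substituting dᵢ = m·dₒ gives 1/f = (1 + 1/m)/dₒ, hence dₒ = f·(1 + 1/m).
dₒ = 171.9 × (1 + 1/2.55) = 171.9 × 1.39216 ≈ 239.312 mm.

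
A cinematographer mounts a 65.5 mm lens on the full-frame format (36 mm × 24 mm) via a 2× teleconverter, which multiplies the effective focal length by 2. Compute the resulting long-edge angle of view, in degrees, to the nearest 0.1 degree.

Effective focal length f = 65.5 × 2 = 131 mm.
α = 2·arctan(36 / (2 × 131)) = 2·arctan(0.13740) ≈ 15.6474°.

15.6°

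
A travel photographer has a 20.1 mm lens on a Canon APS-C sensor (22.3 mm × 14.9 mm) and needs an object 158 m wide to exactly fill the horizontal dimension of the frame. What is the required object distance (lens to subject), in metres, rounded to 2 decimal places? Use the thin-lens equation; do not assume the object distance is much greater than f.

W: 158 m = 158000 mm.
Magnification m = w/W = dᵢ/dₒ; combined with 1/f = 1/dₒ + 1/dᵢ this gives dₒ = f·(1 + W/w).
dₒ = 20.1 mm × (1 + 158000/22.3) = 20.1 × 7086.2018 ≈ 142432.656 mm = 142.433 m.

142.43 m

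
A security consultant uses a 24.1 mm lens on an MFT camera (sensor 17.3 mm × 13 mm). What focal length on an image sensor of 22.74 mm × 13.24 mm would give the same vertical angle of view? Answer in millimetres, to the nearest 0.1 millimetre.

Equal angle of view means equal height/f ratio, so f₂ = f₁ · (height₂/height₁) = 24.1 × 13.24/13.
f₂ = 24.1 × 1.01846 ≈ 24.545 mm.

24.5 mm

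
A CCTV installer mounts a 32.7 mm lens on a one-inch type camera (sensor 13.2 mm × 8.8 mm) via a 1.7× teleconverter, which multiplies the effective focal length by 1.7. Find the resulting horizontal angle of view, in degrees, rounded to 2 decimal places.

13.54°

Effective focal length f = 32.7 × 1.7 = 55.59 mm.
α = 2·arctan(13.2 / (2 × 55.59)) = 2·arctan(0.11873) ≈ 13.5417°.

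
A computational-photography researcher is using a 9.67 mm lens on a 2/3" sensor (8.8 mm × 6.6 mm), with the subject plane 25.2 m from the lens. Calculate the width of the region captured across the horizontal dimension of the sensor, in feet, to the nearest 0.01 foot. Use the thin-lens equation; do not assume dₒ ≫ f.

75.21 ft

dₒ: 25.2 m = 25200 mm.
Similar triangles through the lens centre give W/dₒ = w/dᵢ; with 1/f = 1/dₒ + 1/dᵢ this gives W = w·(dₒ − f)/f.
W = 8.8 mm × (25200 − 9.67) / 9.67 = 8.8 × 2604.9979 ≈ 22923.982 mm = 22923.982/304.8 ft = 75.2099 ft.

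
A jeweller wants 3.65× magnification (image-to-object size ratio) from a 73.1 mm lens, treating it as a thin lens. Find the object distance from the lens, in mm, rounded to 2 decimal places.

With m = dᵢ/dₒ and 1/f = 1/dₒ + 1/dᵢ, substituting dᵢ = m·dₒ gives 1/f = (1 + 1/m)/dₒ, hence dₒ = f·(1 + 1/m).
dₒ = 73.1 × (1 + 1/3.65) = 73.1 × 1.27397 ≈ 93.127 mm.

93.13 mm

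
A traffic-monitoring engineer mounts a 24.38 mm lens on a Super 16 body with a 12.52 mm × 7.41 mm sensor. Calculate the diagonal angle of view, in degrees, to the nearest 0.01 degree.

33.23°

Sensor diagonal = √(12.52² + 7.41²) = √211.6585 ≈ 14.5485 mm.
Angle of view α = 2·arctan(d/2f) with d = 14.5485 mm and f = 24.38 mm.
d/2f = 0.29837; arctan(0.29837) ≈ 16.6135°, so α ≈ 33.2270°.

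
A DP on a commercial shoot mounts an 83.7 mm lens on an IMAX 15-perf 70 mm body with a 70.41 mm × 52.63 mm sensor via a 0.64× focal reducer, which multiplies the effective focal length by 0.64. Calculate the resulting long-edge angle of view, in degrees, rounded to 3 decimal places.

66.626°

Effective focal length f = 83.7 × 0.64 = 53.568 mm.
α = 2·arctan(70.41 / (2 × 53.568)) = 2·arctan(0.65720) ≈ 66.6260°.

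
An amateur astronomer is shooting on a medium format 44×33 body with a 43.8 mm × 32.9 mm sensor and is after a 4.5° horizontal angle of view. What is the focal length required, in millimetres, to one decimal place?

From α = 2·arctan(w/2f) we get f = w / (2·tan(α/2)).
With w = 43.8 mm and α/2 = 2.25°, tan(α/2) ≈ 0.03929, so f ≈ 43.8 / 0.07858 ≈ 557.3922 mm.

557.4 mm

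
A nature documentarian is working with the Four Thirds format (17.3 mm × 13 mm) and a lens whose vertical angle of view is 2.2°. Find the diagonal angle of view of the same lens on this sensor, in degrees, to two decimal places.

3.66°

From the vertical AOV: f = 13 / (2·tan(1.1°)) = 13 / 0.03840 ≈ 338.5244 mm.
Sensor diagonal = √(17.3² + 13²) = √468.2900 ≈ 21.6400 mm.
Diagonal AOV = 2·arctan(21.6400 / (2 × 338.5244)) = 2·arctan(0.03196) ≈ 3.6614°.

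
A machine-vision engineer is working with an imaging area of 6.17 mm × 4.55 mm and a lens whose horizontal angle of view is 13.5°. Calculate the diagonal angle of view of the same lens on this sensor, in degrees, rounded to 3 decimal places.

16.732°

From the horizontal AOV: f = 6.17 / (2·tan(6.75°)) = 6.17 / 0.23672 ≈ 26.0650 mm.
Sensor diagonal = √(6.17² + 4.55²) = √58.7714 ≈ 7.6663 mm.
Diagonal AOV = 2·arctan(7.6663 / (2 × 26.0650)) = 2·arctan(0.14706) ≈ 16.7319°.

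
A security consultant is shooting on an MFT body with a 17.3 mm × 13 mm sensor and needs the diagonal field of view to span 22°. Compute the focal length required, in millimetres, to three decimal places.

Sensor diagonal = √(17.3² + 13²) = √468.2900 ≈ 21.6400 mm.
From α = 2·arctan(d/2f) we get f = d / (2·tan(α/2)).
With d = 21.6400 mm and α/2 = 11°, tan(α/2) ≈ 0.19438, so f ≈ 21.6400 / 0.38876 ≈ 55.6641 mm.

55.664 mm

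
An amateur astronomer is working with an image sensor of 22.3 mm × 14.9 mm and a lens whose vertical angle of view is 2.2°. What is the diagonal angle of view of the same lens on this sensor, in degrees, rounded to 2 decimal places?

From the vertical AOV: f = 14.9 / (2·tan(1.1°)) = 14.9 / 0.03840 ≈ 388.0010 mm.
Sensor diagonal = √(22.3² + 14.9²) = √719.3000 ≈ 26.8198 mm.
Diagonal AOV = 2·arctan(26.8198 / (2 × 388.0010)) = 2·arctan(0.03456) ≈ 3.9589°.

3.96°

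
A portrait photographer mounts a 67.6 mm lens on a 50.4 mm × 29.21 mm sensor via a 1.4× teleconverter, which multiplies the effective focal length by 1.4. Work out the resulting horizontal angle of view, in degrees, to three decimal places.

29.821°

Effective focal length f = 67.6 × 1.4 = 94.64 mm.
α = 2·arctan(50.4 / (2 × 94.64)) = 2·arctan(0.26627) ≈ 29.8206°.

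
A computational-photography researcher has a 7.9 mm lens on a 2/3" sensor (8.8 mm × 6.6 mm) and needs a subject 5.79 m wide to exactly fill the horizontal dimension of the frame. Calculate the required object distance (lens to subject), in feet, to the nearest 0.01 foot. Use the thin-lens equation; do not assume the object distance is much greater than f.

17.08 ft

W: 5.79 m = 5790 mm.
Magnification m = w/W = dᵢ/dₒ; combined with 1/f = 1/dₒ + 1/dᵢ this gives dₒ = f·(1 + W/w).
dₒ = 7.9 mm × (1 + 5790/8.8) = 7.9 × 658.9545 ≈ 5205.741 mm = 5205.741/304.8 ft = 17.0792 ft.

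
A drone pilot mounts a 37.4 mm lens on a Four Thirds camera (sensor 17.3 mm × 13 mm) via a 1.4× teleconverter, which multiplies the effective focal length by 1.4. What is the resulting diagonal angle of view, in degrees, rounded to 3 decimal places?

Effective focal length f = 37.4 × 1.4 = 52.36 mm.
Sensor diagonal = √(17.3² + 13²) = √468.2900 ≈ 21.6400 mm.
α = 2·arctan(21.640 / (2 × 52.36)) = 2·arctan(0.20665) ≈ 23.3512°.

23.351°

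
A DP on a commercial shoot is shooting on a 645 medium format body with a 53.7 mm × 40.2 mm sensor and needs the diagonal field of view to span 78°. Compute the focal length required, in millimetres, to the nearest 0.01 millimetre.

41.42 mm

Sensor diagonal = √(53.7² + 40.2²) = √4499.7300 ≈ 67.0800 mm.
From α = 2·arctan(d/2f) we get f = d / (2·tan(α/2)).
With d = 67.0800 mm and α/2 = 39°, tan(α/2) ≈ 0.80978, so f ≈ 67.0800 / 1.61957 ≈ 41.4185 mm.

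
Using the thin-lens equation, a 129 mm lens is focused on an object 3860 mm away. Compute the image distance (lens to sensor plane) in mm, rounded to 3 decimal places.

1/dᵢ = 1/f − 1/dₒ = 1/129 − 1/3860 = 0.0074929 mm⁻¹.
dᵢ = 1/0.0074929 ≈ 133.4602 mm.

133.460 mm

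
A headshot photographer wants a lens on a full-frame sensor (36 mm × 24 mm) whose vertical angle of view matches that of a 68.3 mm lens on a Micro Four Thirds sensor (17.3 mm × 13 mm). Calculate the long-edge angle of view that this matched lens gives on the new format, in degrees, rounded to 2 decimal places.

16.25°

Equal vertical AOV ⇒ f₂ = f₁ · 24/13 = 68.3 × 1.84615 ≈ 126.0923 mm.
Long-edge AOV on the new format = 2·arctan(36 / (2 × 126.0923)) = 2·arctan(0.14275) ≈ 16.2485°.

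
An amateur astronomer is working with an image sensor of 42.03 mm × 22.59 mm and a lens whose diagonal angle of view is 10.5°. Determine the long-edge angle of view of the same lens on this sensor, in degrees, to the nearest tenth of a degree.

Sensor diagonal = √(42.03² + 22.59²) = √2276.8290 ≈ 47.7161 mm.
From the diagonal AOV: f = 47.7161 / (2·tan(5.25°)) = 47.7161 / 0.18377 ≈ 259.6454 mm.
Long-edge AOV = 2·arctan(42.03 / (2 × 259.6454)) = 2·arctan(0.08094) ≈ 9.2546°.

9.3°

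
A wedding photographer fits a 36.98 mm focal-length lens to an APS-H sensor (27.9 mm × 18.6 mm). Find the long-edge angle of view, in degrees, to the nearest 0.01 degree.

Angle of view α = 2·arctan(w/2f) with w = 27.9 mm and f = 36.98 mm.
w/2f = 0.37723; arctan(0.37723) ≈ 20.6680°, so α ≈ 41.3361°.

41.34°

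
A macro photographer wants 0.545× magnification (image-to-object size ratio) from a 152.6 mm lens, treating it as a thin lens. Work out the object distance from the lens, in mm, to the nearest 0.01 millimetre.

432.60 mm

With m = dᵢ/dₒ and 1/f = 1/dₒ + 1/dᵢ, substituting dᵢ = m·dₒ gives 1/f = (1 + 1/m)/dₒ, hence dₒ = f·(1 + 1/m).
dₒ = 152.6 × (1 + 1/0.545) = 152.6 × 2.83486 ≈ 432.600 mm.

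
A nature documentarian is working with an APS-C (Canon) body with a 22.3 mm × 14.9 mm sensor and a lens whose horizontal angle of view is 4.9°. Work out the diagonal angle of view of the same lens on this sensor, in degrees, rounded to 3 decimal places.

5.892°

From the horizontal AOV: f = 22.3 / (2·tan(2.45°)) = 22.3 / 0.08557 ≈ 260.5953 mm.
Sensor diagonal = √(22.3² + 14.9²) = √719.3000 ≈ 26.8198 mm.
Diagonal AOV = 2·arctan(26.8198 / (2 × 260.5953)) = 2·arctan(0.05146) ≈ 5.8915°.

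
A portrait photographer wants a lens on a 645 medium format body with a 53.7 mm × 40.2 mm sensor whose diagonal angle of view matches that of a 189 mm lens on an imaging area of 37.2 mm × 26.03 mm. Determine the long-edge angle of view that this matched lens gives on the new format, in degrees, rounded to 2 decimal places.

Sensor diagonal = √(37.2² + 26.03²) = √2061.4009 ≈ 45.4027 mm.
Sensor diagonal = √(53.7² + 40.2²) = √4499.7300 ≈ 67.0800 mm.
Equal diagonal AOV ⇒ f₂ = f₁ · 67.0800/45.4027 = 189 × 1.47745 ≈ 279.2375 mm.
Long-edge AOV on the new format = 2·arctan(53.7 / (2 × 279.2375)) = 2·arctan(0.09615) ≈ 10.9847°.

10.98°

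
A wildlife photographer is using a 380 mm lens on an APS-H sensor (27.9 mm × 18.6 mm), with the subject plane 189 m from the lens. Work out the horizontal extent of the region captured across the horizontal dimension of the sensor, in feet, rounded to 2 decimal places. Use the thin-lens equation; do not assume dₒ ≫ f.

45.44 ft

dₒ: 189 m = 189000 mm.
Similar triangles through the lens centre give W/dₒ = w/dᵢ; with 1/f = 1/dₒ + 1/dᵢ this gives W = w·(dₒ − f)/f.
W = 27.9 mm × (189000 − 380) / 380 = 27.9 × 496.3684 ≈ 13848.679 mm = 13848.679/304.8 ft = 45.4353 ft.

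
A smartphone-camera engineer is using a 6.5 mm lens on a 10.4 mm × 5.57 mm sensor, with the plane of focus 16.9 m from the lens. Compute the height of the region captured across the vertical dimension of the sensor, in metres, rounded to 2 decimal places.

dₒ: 16.9 m = 16900 mm.
Similar triangles through the lens centre give W/dₒ = h/dᵢ; with 1/f = 1/dₒ + 1/dᵢ this gives W = h·(dₒ − f)/f.
W = 5.57 mm × (16900 − 6.5) / 6.5 = 5.57 × 2599.0000 ≈ 14476.430 mm = 14.4764 m.

14.48 m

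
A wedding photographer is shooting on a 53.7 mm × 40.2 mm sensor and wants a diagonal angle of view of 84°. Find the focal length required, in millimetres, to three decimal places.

37.250 mm

Sensor diagonal = √(53.7² + 40.2²) = √4499.7300 ≈ 67.0800 mm.
From α = 2·arctan(d/2f) we get f = d / (2·tan(α/2)).
With d = 67.0800 mm and α/2 = 42°, tan(α/2) ≈ 0.90040, so f ≈ 67.0800 / 1.80081 ≈ 37.2500 mm.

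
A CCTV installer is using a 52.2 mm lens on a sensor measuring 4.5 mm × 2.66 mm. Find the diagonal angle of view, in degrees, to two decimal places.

Sensor diagonal = √(4.5² + 2.66²) = √27.3256 ≈ 5.2274 mm.
Angle of view α = 2·arctan(d/2f) with d = 5.2274 mm and f = 52.2 mm.
d/2f = 0.05007; arctan(0.05007) ≈ 2.8665°, so α ≈ 5.7329°.

5.73°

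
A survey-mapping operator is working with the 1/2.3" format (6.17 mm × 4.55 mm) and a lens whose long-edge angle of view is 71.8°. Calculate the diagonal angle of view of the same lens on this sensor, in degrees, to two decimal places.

From the long-edge AOV: f = 6.17 / (2·tan(35.9°)) = 6.17 / 1.44776 ≈ 4.2618 mm.
Sensor diagonal = √(6.17² + 4.55²) = √58.7714 ≈ 7.6663 mm.
Diagonal AOV = 2·arctan(7.6663 / (2 × 4.2618)) = 2·arctan(0.89942) ≈ 83.9379°.

83.94°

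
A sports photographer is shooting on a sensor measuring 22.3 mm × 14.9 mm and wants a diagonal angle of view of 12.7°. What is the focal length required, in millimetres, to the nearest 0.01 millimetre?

Sensor diagonal = √(22.3² + 14.9²) = √719.3000 ≈ 26.8198 mm.
From α = 2·arctan(d/2f) we get f = d / (2·tan(α/2)).
With d = 26.8198 mm and α/2 = 6.35°, tan(α/2) ≈ 0.11128, so f ≈ 26.8198 / 0.22257 ≈ 120.5010 mm.

120.50 mm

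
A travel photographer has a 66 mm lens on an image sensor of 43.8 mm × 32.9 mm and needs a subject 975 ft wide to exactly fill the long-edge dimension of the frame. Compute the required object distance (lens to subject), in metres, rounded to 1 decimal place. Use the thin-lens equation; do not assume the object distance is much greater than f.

W: 975 ft × 304.8 mm/ft = 297179.99 mm.
Magnification m = w/W = dᵢ/dₒ; combined with 1/f = 1/dₒ + 1/dᵢ this gives dₒ = f·(1 + W/w).
dₒ = 66 mm × (1 + 297180/43.8) = 66 × 6785.9313 ≈ 447871.465 mm = 447.871 m.

447.9 m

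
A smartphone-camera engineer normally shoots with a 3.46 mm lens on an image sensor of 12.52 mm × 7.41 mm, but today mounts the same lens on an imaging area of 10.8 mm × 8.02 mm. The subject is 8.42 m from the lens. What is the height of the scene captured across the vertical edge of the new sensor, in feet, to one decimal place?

The focal length stays 3.46 mm; the relevant sensor dimension is now h = 8.02 mm. Object distance dₒ = 8.42 m = 8420 mm.
Thin-lens field height W = h·(dₒ − f)/f = 8.02 × (8420 − 3.46)/3.46 ≈ 19508.859 mm = 19508.859/304.8 ft = 64.0054 ft.

64.0 ft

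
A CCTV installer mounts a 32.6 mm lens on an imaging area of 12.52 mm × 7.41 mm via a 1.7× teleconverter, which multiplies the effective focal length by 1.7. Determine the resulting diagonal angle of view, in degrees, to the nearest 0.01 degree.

14.96°

Effective focal length f = 32.6 × 1.7 = 55.42 mm.
Sensor diagonal = √(12.52² + 7.41²) = √211.6585 ≈ 14.5485 mm.
α = 2·arctan(14.548 / (2 × 55.42)) = 2·arctan(0.13126) ≈ 14.9554°.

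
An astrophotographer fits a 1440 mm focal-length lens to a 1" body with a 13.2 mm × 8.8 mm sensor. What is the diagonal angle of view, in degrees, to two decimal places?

0.63°

Sensor diagonal = √(13.2² + 8.8²) = √251.6800 ≈ 15.8644 mm.
Angle of view α = 2·arctan(d/2f) with d = 15.8644 mm and f = 1440 mm.
d/2f = 0.00551; arctan(0.00551) ≈ 0.3156°, so α ≈ 0.6312°.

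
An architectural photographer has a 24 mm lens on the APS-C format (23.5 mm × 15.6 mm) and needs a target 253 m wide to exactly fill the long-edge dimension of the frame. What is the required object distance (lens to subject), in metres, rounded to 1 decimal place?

W: 253 m = 253000 mm.
Magnification m = w/W = dᵢ/dₒ; combined with 1/f = 1/dₒ + 1/dᵢ this gives dₒ = f·(1 + W/w).
dₒ = 24 mm × (1 + 253000/23.5) = 24 × 10766.9574 ≈ 258406.979 mm = 258.407 m.

258.4 m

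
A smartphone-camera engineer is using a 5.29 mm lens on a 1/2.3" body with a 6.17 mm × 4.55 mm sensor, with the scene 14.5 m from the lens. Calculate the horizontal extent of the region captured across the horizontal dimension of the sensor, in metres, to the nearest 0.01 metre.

16.91 m

dₒ: 14.5 m = 14500 mm.
Similar triangles through the lens centre give W/dₒ = w/dᵢ; with 1/f = 1/dₒ + 1/dᵢ this gives W = w·(dₒ − f)/f.
W = 6.17 mm × (14500 − 5.29) / 5.29 = 6.17 × 2740.0208 ≈ 16905.928 mm = 16.9059 m.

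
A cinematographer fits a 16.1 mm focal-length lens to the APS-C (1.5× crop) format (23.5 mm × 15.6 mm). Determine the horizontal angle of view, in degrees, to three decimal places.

Angle of view α = 2·arctan(w/2f) with w = 23.5 mm and f = 16.1 mm.
w/2f = 0.72981; arctan(0.72981) ≈ 36.1225°, so α ≈ 72.2450°.

72.245°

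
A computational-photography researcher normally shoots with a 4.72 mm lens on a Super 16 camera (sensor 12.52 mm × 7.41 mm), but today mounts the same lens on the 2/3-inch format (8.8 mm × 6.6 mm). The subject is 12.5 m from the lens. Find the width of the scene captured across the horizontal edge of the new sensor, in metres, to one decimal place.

The focal length stays 4.72 mm; the relevant sensor dimension is now w = 8.8 mm. Object distance dₒ = 12.5 m = 12500 mm.
Thin-lens field width W = w·(dₒ − f)/f = 8.8 × (12500 − 4.72)/4.72 ≈ 23296.285 mm = 23.2963 m.

23.3 m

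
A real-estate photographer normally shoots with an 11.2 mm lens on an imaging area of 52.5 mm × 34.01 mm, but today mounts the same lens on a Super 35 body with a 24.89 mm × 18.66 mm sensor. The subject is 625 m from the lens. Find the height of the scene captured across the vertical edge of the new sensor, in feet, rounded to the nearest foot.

The focal length stays 11.2 mm; the relevant sensor dimension is now h = 18.66 mm. Object distance dₒ = 625 m = 625000 mm.
Thin-lens field height W = h·(dₒ − f)/f = 18.66 × (625000 − 11.2)/11.2 ≈ 1041275.983 mm = 1041275.983/304.8 ft = 3416.26 ft.

3416 ft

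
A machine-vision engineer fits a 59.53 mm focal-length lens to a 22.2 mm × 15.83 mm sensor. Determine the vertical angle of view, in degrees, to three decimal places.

15.147°

Angle of view α = 2·arctan(h/2f) with h = 15.83 mm and f = 59.53 mm.
h/2f = 0.13296; arctan(0.13296) ≈ 7.5735°, so α ≈ 15.1470°.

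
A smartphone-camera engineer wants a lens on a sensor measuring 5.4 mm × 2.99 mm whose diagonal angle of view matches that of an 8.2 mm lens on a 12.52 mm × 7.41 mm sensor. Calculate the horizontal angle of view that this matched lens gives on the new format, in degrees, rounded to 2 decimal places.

75.63°

Sensor diagonal = √(12.52² + 7.41²) = √211.6585 ≈ 14.5485 mm.
Sensor diagonal = √(5.4² + 2.99²) = √38.1001 ≈ 6.1725 mm.
Equal diagonal AOV ⇒ f₂ = f₁ · 6.1725/14.5485 = 8.2 × 0.42427 ≈ 3.4790 mm.
Horizontal AOV on the new format = 2·arctan(5.4 / (2 × 3.4790)) = 2·arctan(0.77608) ≈ 75.6284°.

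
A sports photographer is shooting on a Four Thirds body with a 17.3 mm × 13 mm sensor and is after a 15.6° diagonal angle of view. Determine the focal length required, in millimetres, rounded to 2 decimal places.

78.99 mm

Sensor diagonal = √(17.3² + 13²) = √468.2900 ≈ 21.6400 mm.
From α = 2·arctan(d/2f) we get f = d / (2·tan(α/2)).
With d = 21.6400 mm and α/2 = 7.8°, tan(α/2) ≈ 0.13698, so f ≈ 21.6400 / 0.27397 ≈ 78.9880 mm.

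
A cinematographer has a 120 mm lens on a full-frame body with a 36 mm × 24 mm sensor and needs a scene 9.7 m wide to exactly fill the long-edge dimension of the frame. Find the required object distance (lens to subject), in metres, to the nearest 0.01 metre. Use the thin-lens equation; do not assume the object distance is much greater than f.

32.45 m

W: 9.7 m = 9700 mm.
Magnification m = w/W = dᵢ/dₒ; combined with 1/f = 1/dₒ + 1/dᵢ this gives dₒ = f·(1 + W/w).
dₒ = 120 mm × (1 + 9700/36) = 120 × 270.4444 ≈ 32453.333 mm = 32.4533 m.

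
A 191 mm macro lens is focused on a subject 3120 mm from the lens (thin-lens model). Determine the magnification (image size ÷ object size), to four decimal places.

0.0652×

Thin lens: 1/f = 1/dₒ + 1/dᵢ → 1/dᵢ = 1/191 − 1/3120 = 0.0049151 mm⁻¹, so dᵢ ≈ 203.4551 mm.
Magnification m = dᵢ/dₒ = 203.4551/3120 ≈ 0.06521.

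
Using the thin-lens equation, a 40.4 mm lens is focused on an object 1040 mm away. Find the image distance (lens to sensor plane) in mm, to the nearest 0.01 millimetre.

42.03 mm

1/dᵢ = 1/f − 1/dₒ = 1/40.4 − 1/1040 = 0.0237909 mm⁻¹.
dᵢ = 1/0.0237909 ≈ 42.0328 mm.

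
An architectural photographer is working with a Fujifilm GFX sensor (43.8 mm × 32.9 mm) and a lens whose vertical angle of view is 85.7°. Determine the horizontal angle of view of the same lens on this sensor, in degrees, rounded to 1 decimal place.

From the vertical AOV: f = 32.9 / (2·tan(42.85°)) = 32.9 / 1.85526 ≈ 17.7333 mm.
Horizontal AOV = 2·arctan(43.8 / (2 × 17.7333)) = 2·arctan(1.23496) ≈ 102.0030°.

102.0°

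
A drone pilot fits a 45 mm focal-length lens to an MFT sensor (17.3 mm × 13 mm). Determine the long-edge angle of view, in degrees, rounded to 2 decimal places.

21.76°

Angle of view α = 2·arctan(w/2f) with w = 17.3 mm and f = 45 mm.
w/2f = 0.19222; arctan(0.19222) ≈ 10.8808°, so α ≈ 21.7616°.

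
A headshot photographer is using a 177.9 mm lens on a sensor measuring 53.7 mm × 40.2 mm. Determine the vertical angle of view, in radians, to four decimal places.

Angle of view α = 2·arctan(h/2f) with h = 40.2 mm and f = 177.9 mm.
h/2f = 0.11298; arctan(0.11298) ≈ 0.1125 rad, so α ≈ 0.2250 rad.

0.2250 rad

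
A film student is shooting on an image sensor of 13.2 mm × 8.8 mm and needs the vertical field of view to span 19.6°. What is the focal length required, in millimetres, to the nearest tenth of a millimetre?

25.5 mm

From α = 2·arctan(h/2f) we get f = h / (2·tan(α/2)).
With h = 8.8 mm and α/2 = 9.8°, tan(α/2) ≈ 0.17273, so f ≈ 8.8 / 0.34546 ≈ 25.4733 mm.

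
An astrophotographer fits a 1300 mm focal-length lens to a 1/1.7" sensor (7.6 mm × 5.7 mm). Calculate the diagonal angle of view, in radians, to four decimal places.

Sensor diagonal = √(7.6² + 5.7²) = √90.2500 ≈ 9.5000 mm.
Angle of view α = 2·arctan(d/2f) with d = 9.5000 mm and f = 1300 mm.
d/2f = 0.00365; arctan(0.00365) ≈ 0.0037 rad, so α ≈ 0.0073 rad.

0.0073 rad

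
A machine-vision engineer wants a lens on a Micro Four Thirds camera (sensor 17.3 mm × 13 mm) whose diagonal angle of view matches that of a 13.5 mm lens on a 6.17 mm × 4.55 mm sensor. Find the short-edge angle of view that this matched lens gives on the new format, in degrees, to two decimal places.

Sensor diagonal = √(6.17² + 4.55²) = √58.7714 ≈ 7.6663 mm.
Sensor diagonal = √(17.3² + 13²) = √468.2900 ≈ 21.6400 mm.
Equal diagonal AOV ⇒ f₂ = f₁ · 21.6400/7.6663 = 13.5 × 2.82276 ≈ 38.1073 mm.
Short-edge AOV on the new format = 2·arctan(13 / (2 × 38.1073)) = 2·arctan(0.17057) ≈ 19.3597°.

19.36°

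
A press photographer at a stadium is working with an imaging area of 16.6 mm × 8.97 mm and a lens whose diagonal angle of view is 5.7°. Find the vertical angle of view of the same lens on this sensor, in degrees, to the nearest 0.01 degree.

2.71°

Sensor diagonal = √(16.6² + 8.97²) = √356.0209 ≈ 18.8685 mm.
From the diagonal AOV: f = 18.8685 / (2·tan(2.85°)) = 18.8685 / 0.09957 ≈ 189.5078 mm.
Vertical AOV = 2·arctan(8.97 / (2 × 189.5078)) = 2·arctan(0.02367) ≈ 2.7115°.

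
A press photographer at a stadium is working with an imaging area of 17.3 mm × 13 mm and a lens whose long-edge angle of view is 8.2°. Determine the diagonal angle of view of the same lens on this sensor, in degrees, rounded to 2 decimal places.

From the long-edge AOV: f = 17.3 / (2·tan(4.1°)) = 17.3 / 0.14336 ≈ 120.6737 mm.
Sensor diagonal = √(17.3² + 13²) = √468.2900 ≈ 21.6400 mm.
Diagonal AOV = 2·arctan(21.6400 / (2 × 120.6737)) = 2·arctan(0.08966) ≈ 10.2473°.

10.25°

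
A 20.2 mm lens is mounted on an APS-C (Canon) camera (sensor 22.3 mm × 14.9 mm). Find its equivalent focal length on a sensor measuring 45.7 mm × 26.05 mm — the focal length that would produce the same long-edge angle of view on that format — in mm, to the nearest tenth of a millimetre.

Equal angle of view means equal width/f ratio, so f₂ = f₁ · (width₂/width₁) = 20.2 × 45.7/22.3.
f₂ = 20.2 × 2.04933 ≈ 41.396 mm.

41.4 mm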